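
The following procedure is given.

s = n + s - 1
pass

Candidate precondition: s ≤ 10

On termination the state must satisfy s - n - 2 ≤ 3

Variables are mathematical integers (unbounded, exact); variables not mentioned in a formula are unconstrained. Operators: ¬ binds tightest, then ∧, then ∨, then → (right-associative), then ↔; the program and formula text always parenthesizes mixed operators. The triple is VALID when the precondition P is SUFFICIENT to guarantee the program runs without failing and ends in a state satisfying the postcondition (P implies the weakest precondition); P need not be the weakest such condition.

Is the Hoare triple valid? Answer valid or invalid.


Working backward. After the program, the postcondition s - n - 2 ≤ 3 must hold; in canonical form it is s ≤ n + 5.
Before skip: s ≤ n + 5
Before s := n + s - 1: s ≤ 6
The weakest precondition is s ≤ 6.
Check whether s ≤ 10 implies it.
Countermodel: at the initial state s = 7, the precondition holds but the weakest precondition fails.
Answer: invalid


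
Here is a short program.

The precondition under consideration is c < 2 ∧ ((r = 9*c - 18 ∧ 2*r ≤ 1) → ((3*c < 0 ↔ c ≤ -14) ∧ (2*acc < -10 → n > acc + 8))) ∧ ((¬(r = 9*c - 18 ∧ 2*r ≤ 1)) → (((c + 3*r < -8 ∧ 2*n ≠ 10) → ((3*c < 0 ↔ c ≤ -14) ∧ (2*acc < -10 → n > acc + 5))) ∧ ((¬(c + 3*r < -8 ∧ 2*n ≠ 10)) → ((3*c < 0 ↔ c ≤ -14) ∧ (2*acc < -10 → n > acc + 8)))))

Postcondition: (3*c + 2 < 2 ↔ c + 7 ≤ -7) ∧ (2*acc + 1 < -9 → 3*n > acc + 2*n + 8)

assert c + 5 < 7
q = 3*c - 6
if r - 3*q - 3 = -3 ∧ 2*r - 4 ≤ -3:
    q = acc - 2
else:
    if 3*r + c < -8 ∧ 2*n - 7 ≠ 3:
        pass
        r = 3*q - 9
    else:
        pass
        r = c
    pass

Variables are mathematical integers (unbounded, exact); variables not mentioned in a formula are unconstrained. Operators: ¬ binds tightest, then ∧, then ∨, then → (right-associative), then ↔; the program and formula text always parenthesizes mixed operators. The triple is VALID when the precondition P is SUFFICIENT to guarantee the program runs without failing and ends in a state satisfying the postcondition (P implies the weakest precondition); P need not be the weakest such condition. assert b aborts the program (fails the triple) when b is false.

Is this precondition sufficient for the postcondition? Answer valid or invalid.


Working backward. After the program, the postcondition (3*c + 2 < 2 ↔ c + 7 ≤ -7) ∧ (2*acc + 1 < -9 → 3*n > acc + 2*n + 8) must hold; in canonical form it is (3*c < 0 ↔ c ≤ -14) ∧ (2*acc < -10 → n > acc + 8).
Then branch requires (3*c < 0 ↔ c ≤ -14) ∧ (2*acc < -10 → n > acc + 8); else branch requires ((c + 3*r < -8 ∧ 2*n ≠ 10) → ((3*c < 0 ↔ c ≤ -14) ∧ (2*acc < -10 → n > acc + 8))) ∧ ((¬(c + 3*r < -8 ∧ 2*n ≠ 10)) → ((3*c < 0 ↔ c ≤ -14) ∧ (2*acc < -10 → n > acc + 8))).
Before the if: ((r = 3*q ∧ 2*r ≤ 1) → ((3*c < 0 ↔ c ≤ -14) ∧ (2*acc < -10 → n > acc + 8))) ∧ ((¬(r = 3*q ∧ 2*r ≤ 1)) → (((c + 3*r < -8 ∧ 2*n ≠ 10) → ((3*c < 0 ↔ c ≤ -14) ∧ (2*acc < -10 → n > acc + 8))) ∧ ((¬(c + 3*r < -8 ∧ 2*n ≠ 10)) → ((3*c < 0 ↔ c ≤ -14) ∧ (2*acc < -10 → n > acc + 8)))))
Before q := 3*c - 6: ((r = 9*c - 18 ∧ 2*r ≤ 1) → ((3*c < 0 ↔ c ≤ -14) ∧ (2*acc < -10 → n > acc + 8))) ∧ ((¬(r = 9*c - 18 ∧ 2*r ≤ 1)) → (((c + 3*r < -8 ∧ 2*n ≠ 10) → ((3*c < 0 ↔ c ≤ -14) ∧ (2*acc < -10 → n > acc + 8))) ∧ ((¬(c + 3*r < -8 ∧ 2*n ≠ 10)) → ((3*c < 0 ↔ c ≤ -14) ∧ (2*acc < -10 → n > acc + 8)))))
Before assert c + 5 < 7: c < 2 ∧ ((r = 9*c - 18 ∧ 2*r ≤ 1) → ((3*c < 0 ↔ c ≤ -14) ∧ (2*acc < -10 → n > acc + 8))) ∧ ((¬(r = 9*c - 18 ∧ 2*r ≤ 1)) → (((c + 3*r < -8 ∧ 2*n ≠ 10) → ((3*c < 0 ↔ c ≤ -14) ∧ (2*acc < -10 → n > acc + 8))) ∧ ((¬(c + 3*r < -8 ∧ 2*n ≠ 10)) → ((3*c < 0 ↔ c ≤ -14) ∧ (2*acc < -10 → n > acc + 8)))))
The weakest precondition is c < 2 ∧ ((r = 9*c - 18 ∧ 2*r ≤ 1) → ((3*c < 0 ↔ c ≤ -14) ∧ (2*acc < -10 → n > acc + 8))) ∧ ((¬(r = 9*c - 18 ∧ 2*r ≤ 1)) → (((c + 3*r < -8 ∧ 2*n ≠ 10) → ((3*c < 0 ↔ c ≤ -14) ∧ (2*acc < -10 → n > acc + 8))) ∧ ((¬(c + 3*r < -8 ∧ 2*n ≠ 10)) → ((3*c < 0 ↔ c ≤ -14) ∧ (2*acc < -10 → n > acc + 8))))).
Check whether c < 2 ∧ ((r = 9*c - 18 ∧ 2*r ≤ 1) → ((3*c < 0 ↔ c ≤ -14) ∧ (2*acc < -10 → n > acc + 8))) ∧ ((¬(r = 9*c - 18 ∧ 2*r ≤ 1)) → (((c + 3*r < -8 ∧ 2*n ≠ 10) → ((3*c < 0 ↔ c ≤ -14) ∧ (2*acc < -10 → n > acc + 5))) ∧ ((¬(c + 3*r < -8 ∧ 2*n ≠ 10)) → ((3*c < 0 ↔ c ≤ -14) ∧ (2*acc < -10 → n > acc + 8))))) implies it.
Countermodel: at the initial state acc = -6, c = 1, n = 0, r = -10, the precondition holds but the weakest precondition fails.
Answer: invalid


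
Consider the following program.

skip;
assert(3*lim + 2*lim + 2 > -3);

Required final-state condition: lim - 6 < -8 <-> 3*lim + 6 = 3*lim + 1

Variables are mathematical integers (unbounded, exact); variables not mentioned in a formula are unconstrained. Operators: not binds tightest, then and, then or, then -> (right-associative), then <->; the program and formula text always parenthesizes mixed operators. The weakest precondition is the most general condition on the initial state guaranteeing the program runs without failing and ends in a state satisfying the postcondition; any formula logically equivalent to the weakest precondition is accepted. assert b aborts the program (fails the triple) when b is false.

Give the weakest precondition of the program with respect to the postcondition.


Working backward. After the program, the postcondition lim - 6 < -8 <-> 3*lim + 6 = 3*lim + 1 must hold; in canonical form it is not (lim < -2).
Before assert 3*lim + 2*lim + 2 > -3: 5*lim > -5 and (not (lim < -2))
Before skip: 5*lim > -5 and (not (lim < -2))
Answer: WP = 5*lim > -5 and (not (lim < -2))


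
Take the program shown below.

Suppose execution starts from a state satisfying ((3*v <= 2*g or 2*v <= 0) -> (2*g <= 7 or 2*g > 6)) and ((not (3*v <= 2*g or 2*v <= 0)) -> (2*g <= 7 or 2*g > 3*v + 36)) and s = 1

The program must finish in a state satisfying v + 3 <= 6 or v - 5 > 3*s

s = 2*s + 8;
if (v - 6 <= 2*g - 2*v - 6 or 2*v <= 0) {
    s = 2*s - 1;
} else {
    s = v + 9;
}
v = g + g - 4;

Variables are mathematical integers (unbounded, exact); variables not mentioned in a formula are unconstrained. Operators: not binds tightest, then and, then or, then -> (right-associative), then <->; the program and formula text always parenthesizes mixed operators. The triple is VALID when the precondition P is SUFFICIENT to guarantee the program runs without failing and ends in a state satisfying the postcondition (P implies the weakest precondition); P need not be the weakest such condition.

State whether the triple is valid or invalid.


Working backward. After the program, the postcondition v + 3 <= 6 or v - 5 > 3*s must hold; in canonical form it is v <= 3 or v > 3*s + 5.
Before v := g + g - 4: 2*g <= 7 or 2*g > 3*s + 9
Then branch requires 2*g <= 7 or 2*g > 6*s + 6; else branch requires 2*g <= 7 or 2*g > 3*v + 36.
Before the if: ((3*v <= 2*g or 2*v <= 0) -> (2*g <= 7 or 2*g > 6*s + 6)) and ((not (3*v <= 2*g or 2*v <= 0)) -> (2*g <= 7 or 2*g > 3*v + 36))
Before s := 2*s + 8: ((3*v <= 2*g or 2*v <= 0) -> (2*g <= 7 or 2*g > 12*s + 54)) and ((not (3*v <= 2*g or 2*v <= 0)) -> (2*g <= 7 or 2*g > 3*v + 36))
The weakest precondition is ((3*v <= 2*g or 2*v <= 0) -> (2*g <= 7 or 2*g > 12*s + 54)) and ((not (3*v <= 2*g or 2*v <= 0)) -> (2*g <= 7 or 2*g > 3*v + 36)).
Check whether ((3*v <= 2*g or 2*v <= 0) -> (2*g <= 7 or 2*g > 6)) and ((not (3*v <= 2*g or 2*v <= 0)) -> (2*g <= 7 or 2*g > 3*v + 36)) and s = 1 implies it.
Countermodel: at the initial state g = 20, s = 1, v = 1, the precondition holds but the weakest precondition fails.
Answer: invalid


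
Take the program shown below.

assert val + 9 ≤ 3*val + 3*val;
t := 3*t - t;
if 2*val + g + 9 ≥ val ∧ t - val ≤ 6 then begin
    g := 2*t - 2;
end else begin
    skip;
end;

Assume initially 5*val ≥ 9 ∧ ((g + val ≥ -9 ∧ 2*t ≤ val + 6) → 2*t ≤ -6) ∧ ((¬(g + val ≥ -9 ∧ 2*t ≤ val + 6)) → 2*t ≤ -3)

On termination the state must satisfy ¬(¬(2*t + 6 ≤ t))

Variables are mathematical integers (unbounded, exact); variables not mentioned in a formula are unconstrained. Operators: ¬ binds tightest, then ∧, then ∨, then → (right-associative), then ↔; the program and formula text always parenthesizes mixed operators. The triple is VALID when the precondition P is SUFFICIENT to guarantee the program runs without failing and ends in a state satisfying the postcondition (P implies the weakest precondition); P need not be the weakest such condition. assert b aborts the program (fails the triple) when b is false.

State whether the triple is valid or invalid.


Working backward. After the program, the postcondition ¬(¬(2*t + 6 ≤ t)) must hold; in canonical form it is t ≤ -6.
Then branch requires t ≤ -6; else branch requires t ≤ -6.
Before the if: ((g + val ≥ -9 ∧ t ≤ val + 6) → t ≤ -6) ∧ ((¬(g + val ≥ -9 ∧ t ≤ val + 6)) → t ≤ -6)
Before t := 3*t - t: ((g + val ≥ -9 ∧ 2*t ≤ val + 6) → 2*t ≤ -6) ∧ ((¬(g + val ≥ -9 ∧ 2*t ≤ val + 6)) → 2*t ≤ -6)
Before assert val + 9 ≤ 3*val + 3*val: 5*val ≥ 9 ∧ ((g + val ≥ -9 ∧ 2*t ≤ val + 6) → 2*t ≤ -6) ∧ ((¬(g + val ≥ -9 ∧ 2*t ≤ val + 6)) → 2*t ≤ -6)
The weakest precondition is 5*val ≥ 9 ∧ ((g + val ≥ -9 ∧ 2*t ≤ val + 6) → 2*t ≤ -6) ∧ ((¬(g + val ≥ -9 ∧ 2*t ≤ val + 6)) → 2*t ≤ -6).
Check whether 5*val ≥ 9 ∧ ((g + val ≥ -9 ∧ 2*t ≤ val + 6) → 2*t ≤ -6) ∧ ((¬(g + val ≥ -9 ∧ 2*t ≤ val + 6)) → 2*t ≤ -3) implies it.
Countermodel: at the initial state g = -12, t = -2, val = 2, the precondition holds but the weakest precondition fails.
Answer: invalid


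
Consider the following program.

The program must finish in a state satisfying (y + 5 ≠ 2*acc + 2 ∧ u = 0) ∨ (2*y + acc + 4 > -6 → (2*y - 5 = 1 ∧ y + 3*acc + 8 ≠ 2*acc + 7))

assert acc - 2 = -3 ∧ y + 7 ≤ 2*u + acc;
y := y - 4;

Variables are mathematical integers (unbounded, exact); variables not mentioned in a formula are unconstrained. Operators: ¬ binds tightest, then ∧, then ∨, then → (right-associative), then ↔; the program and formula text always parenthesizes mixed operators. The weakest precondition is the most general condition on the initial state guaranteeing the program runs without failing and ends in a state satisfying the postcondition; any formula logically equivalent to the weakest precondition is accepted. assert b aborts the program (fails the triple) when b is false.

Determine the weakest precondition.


Working backward. After the program, the postcondition (y + 5 ≠ 2*acc + 2 ∧ u = 0) ∨ (2*y + acc + 4 > -6 → (2*y - 5 = 1 ∧ y + 3*acc + 8 ≠ 2*acc + 7)) must hold; in canonical form it is (y ≠ 2*acc - 3 ∧ u = 0) ∨ (acc + 2*y > -10 → (2*y = 6 ∧ acc + y ≠ -1)).
Before y := y - 4: (y ≠ 2*acc + 1 ∧ u = 0) ∨ (acc + 2*y > -2 → (2*y = 14 ∧ acc + y ≠ 3))
Before assert acc - 2 = -3 ∧ y + 7 ≤ 2*u + acc: acc = -1 ∧ y ≤ acc + 2*u - 7 ∧ ((y ≠ 2*acc + 1 ∧ u = 0) ∨ (acc + 2*y > -2 → (2*y = 14 ∧ acc + y ≠ 3)))
Answer: WP = acc = -1 ∧ y ≤ acc + 2*u - 7 ∧ ((y ≠ 2*acc + 1 ∧ u = 0) ∨ (acc + 2*y > -2 → (2*y = 14 ∧ acc + y ≠ 3)))


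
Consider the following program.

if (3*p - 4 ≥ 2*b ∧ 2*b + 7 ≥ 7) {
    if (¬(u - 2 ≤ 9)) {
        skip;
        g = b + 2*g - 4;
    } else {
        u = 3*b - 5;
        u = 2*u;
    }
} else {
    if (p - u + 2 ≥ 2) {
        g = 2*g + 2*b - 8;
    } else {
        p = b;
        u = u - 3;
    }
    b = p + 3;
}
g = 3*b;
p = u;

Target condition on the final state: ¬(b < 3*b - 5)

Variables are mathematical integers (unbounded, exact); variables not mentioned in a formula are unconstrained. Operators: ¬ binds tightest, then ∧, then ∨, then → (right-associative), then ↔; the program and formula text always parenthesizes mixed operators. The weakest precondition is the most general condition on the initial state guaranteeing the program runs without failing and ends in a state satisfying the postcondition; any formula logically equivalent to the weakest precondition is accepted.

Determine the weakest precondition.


Working backward. After the program, the postcondition ¬(b < 3*b - 5) must hold; in canonical form it is ¬(2*b > 5).
Before p := u: ¬(2*b > 5)
Before g := 3*b: ¬(2*b > 5)
Then branch requires ((¬(u ≤ 11)) → (¬(2*b > 5))) ∧ (u ≤ 11 → (¬(2*b > 5))); else branch requires (p ≥ u → (¬(2*p > -1))) ∧ ((¬(p ≥ u)) → (¬(2*b > -1))).
Before the if: ((3*p ≥ 2*b + 4 ∧ 2*b ≥ 0) → (((¬(u ≤ 11)) → (¬(2*b > 5))) ∧ (u ≤ 11 → (¬(2*b > 5))))) ∧ ((¬(3*p ≥ 2*b + 4 ∧ 2*b ≥ 0)) → ((p ≥ u → (¬(2*p > -1))) ∧ ((¬(p ≥ u)) → (¬(2*b > -1)))))
Answer: WP = ((3*p ≥ 2*b + 4 ∧ 2*b ≥ 0) → (((¬(u ≤ 11)) → (¬(2*b > 5))) ∧ (u ≤ 11 → (¬(2*b > 5))))) ∧ ((¬(3*p ≥ 2*b + 4 ∧ 2*b ≥ 0)) → ((p ≥ u → (¬(2*p > -1))) ∧ ((¬(p ≥ u)) → (¬(2*b > -1)))))


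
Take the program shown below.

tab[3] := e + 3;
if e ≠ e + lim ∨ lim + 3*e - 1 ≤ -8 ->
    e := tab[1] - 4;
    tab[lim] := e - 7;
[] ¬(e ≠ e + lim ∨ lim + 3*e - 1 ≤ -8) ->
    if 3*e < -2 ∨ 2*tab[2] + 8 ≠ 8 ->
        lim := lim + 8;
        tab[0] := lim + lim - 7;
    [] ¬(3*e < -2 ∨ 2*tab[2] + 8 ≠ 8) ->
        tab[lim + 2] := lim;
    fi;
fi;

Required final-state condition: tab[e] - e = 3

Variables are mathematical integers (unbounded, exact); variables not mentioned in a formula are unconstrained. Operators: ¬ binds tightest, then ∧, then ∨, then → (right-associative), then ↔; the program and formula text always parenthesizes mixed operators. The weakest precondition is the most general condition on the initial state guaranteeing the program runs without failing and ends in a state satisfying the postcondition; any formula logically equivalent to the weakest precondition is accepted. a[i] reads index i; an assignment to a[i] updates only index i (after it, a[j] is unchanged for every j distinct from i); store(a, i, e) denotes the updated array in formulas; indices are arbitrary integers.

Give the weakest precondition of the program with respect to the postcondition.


Working backward. After the program, the postcondition tab[e] - e = 3 must hold; in canonical form it is tab[e] = e + 3.
Then branch requires store(tab, lim, tab[1] - 11)[tab[1] - 4] = tab[1] - 1; else branch requires ((3*e < -2 ∨ 2*tab[2] ≠ 0) → store(tab, 0, 2*lim + 9)[e] = e + 3) ∧ ((¬(3*e < -2 ∨ 2*tab[2] ≠ 0)) → store(tab, lim + 2, lim)[e] = e + 3).
Before the if: ((lim ≠ 0 ∨ 3*e + lim ≤ -7) → store(tab, lim, tab[1] - 11)[tab[1] - 4] = tab[1] - 1) ∧ ((¬(lim ≠ 0 ∨ 3*e + lim ≤ -7)) → (((3*e < -2 ∨ 2*tab[2] ≠ 0) → store(tab, 0, 2*lim + 9)[e] = e + 3) ∧ ((¬(3*e < -2 ∨ 2*tab[2] ≠ 0)) → store(tab, lim + 2, lim)[e] = e + 3)))
Before tab[3] := e + 3: ((lim ≠ 0 ∨ 3*e + lim ≤ -7) → store(store(tab, 3, e + 3), lim, tab[1] - 11)[tab[1] - 4] = tab[1] - 1) ∧ ((¬(lim ≠ 0 ∨ 3*e + lim ≤ -7)) → (((3*e < -2 ∨ 2*tab[2] ≠ 0) → store(store(tab, 3, e + 3), 0, 2*lim + 9)[e] = e + 3) ∧ ((¬(3*e < -2 ∨ 2*tab[2] ≠ 0)) → store(store(tab, 3, e + 3), lim + 2, lim)[e] = e + 3)))
Answer: WP = ((lim ≠ 0 ∨ 3*e + lim ≤ -7) → store(store(tab, 3, e + 3), lim, tab[1] - 11)[tab[1] - 4] = tab[1] - 1) ∧ ((¬(lim ≠ 0 ∨ 3*e + lim ≤ -7)) → (((3*e < -2 ∨ 2*tab[2] ≠ 0) → store(store(tab, 3, e + 3), 0, 2*lim + 9)[e] = e + 3) ∧ ((¬(3*e < -2 ∨ 2*tab[2] ≠ 0)) → store(store(tab, 3, e + 3), lim + 2, lim)[e] = e + 3)))


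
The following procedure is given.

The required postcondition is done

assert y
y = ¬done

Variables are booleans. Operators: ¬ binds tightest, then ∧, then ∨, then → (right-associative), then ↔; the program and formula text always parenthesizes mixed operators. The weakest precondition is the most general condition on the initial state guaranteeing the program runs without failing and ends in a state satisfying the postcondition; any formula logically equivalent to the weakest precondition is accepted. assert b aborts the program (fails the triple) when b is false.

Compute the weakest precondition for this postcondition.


Working backward. After the program, done must hold.
Before y := ¬done: done
Before assert y: y ∧ done
Answer: WP = y ∧ done


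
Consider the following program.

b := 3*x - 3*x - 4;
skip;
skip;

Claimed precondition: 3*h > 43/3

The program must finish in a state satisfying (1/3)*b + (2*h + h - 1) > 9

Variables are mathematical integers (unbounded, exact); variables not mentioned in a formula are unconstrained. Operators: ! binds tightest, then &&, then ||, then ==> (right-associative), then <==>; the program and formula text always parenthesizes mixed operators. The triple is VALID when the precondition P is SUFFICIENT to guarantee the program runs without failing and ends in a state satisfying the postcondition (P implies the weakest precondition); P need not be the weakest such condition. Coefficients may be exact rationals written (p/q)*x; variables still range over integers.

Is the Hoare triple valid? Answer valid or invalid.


Working backward. After the program, the postcondition (1/3)*b + (2*h + h - 1) > 9 must hold; in canonical form it is (1/3)*b + 3*h > 10.
Before skip: (1/3)*b + 3*h > 10
Before skip: (1/3)*b + 3*h > 10
Before b := 3*x - 3*x - 4: 3*h > 34/3
The weakest precondition is 3*h > 34/3.
Check whether 3*h > 43/3 implies it.
Every state satisfying the precondition satisfies the weakest precondition: the implication holds.
Answer: valid


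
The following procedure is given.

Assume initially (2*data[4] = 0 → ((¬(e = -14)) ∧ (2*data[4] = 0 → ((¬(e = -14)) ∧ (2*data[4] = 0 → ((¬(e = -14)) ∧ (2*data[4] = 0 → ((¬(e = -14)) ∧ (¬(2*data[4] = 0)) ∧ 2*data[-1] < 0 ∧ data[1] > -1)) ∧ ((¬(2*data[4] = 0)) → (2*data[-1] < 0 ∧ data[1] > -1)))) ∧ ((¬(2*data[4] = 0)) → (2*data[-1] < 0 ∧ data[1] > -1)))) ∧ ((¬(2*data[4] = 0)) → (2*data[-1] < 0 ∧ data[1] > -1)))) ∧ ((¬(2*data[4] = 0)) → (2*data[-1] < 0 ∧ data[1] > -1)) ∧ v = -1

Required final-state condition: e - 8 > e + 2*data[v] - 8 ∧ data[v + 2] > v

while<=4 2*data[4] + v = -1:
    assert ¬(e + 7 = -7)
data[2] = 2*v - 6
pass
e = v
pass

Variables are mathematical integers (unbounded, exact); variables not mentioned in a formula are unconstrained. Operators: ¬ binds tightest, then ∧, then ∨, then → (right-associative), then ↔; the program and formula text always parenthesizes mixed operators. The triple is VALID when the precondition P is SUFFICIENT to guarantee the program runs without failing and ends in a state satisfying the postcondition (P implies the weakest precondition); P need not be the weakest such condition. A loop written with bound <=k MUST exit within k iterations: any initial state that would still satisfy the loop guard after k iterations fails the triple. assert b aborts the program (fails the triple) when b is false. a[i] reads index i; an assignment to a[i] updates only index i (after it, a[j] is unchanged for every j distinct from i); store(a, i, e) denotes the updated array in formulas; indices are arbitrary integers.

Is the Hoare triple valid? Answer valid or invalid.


Working backward. After the program, the postcondition e - 8 > e + 2*data[v] - 8 ∧ data[v + 2] > v must hold; in canonical form it is 2*data[v] < 0 ∧ data[v + 2] > v.
Before skip: 2*data[v] < 0 ∧ data[v + 2] > v
Before e := v: 2*data[v] < 0 ∧ data[v + 2] > v
Before skip: 2*data[v] < 0 ∧ data[v + 2] > v
Before data[2] := 2*v - 6: 2*store(data, 2, 2*v - 6)[v] < 0 ∧ store(data, 2, 2*v - 6)[v + 2] > v
Before the loop (bound <=4), unroll the exhaustion recursion (WP_0 = exit-now case; WP_j = one more guarded iteration, up to j = 4):
  WP_0: (¬(2*data[4] + v = -1)) ∧ 2*store(data, 2, 2*v - 6)[v] < 0 ∧ store(data, 2, 2*v - 6)[v + 2] > v
  WP_1: (2*data[4] + v = -1 → ((¬(e = -14)) ∧ (¬(2*data[4] + v = -1)) ∧ 2*store(data, 2, 2*v - 6)[v] < 0 ∧ store(data, 2, 2*v - 6)[v + 2] > v)) ∧ ((¬(2*data[4] + v = -1)) → (2*store(data, 2, 2*v - 6)[v] < 0 ∧ store(data, 2, 2*v - 6)[v + 2] > v))
  WP_2: (2*data[4] + v = -1 → ((¬(e = -14)) ∧ (2*data[4] + v = -1 → ((¬(e = -14)) ∧ (¬(2*data[4] + v = -1)) ∧ 2*store(data, 2, 2*v - 6)[v] < 0 ∧ store(data, 2, 2*v - 6)[v + 2] > v)) ∧ ((¬(2*data[4] + v = -1)) → (2*store(data, 2, 2*v - 6)[v] < 0 ∧ store(data, 2, 2*v - 6)[v + 2] > v)))) ∧ ((¬(2*data[4] + v = -1)) → (2*store(data, 2, 2*v - 6)[v] < 0 ∧ store(data, 2, 2*v - 6)[v + 2] > v))
  WP_3: (2*data[4] + v = -1 → ((¬(e = -14)) ∧ (2*data[4] + v = -1 → ((¬(e = -14)) ∧ (2*data[4] + v = -1 → ((¬(e = -14)) ∧ (¬(2*data[4] + v = -1)) ∧ 2*store(data, 2, 2*v - 6)[v] < 0 ∧ store(data, 2, 2*v - 6)[v + 2] > v)) ∧ ((¬(2*data[4] + v = -1)) → (2*store(data, 2, 2*v - 6)[v] < 0 ∧ store(data, 2, 2*v - 6)[v + 2] > v)))) ∧ ((¬(2*data[4] + v = -1)) → (2*store(data, 2, 2*v - 6)[v] < 0 ∧ store(data, 2, 2*v - 6)[v + 2] > v)))) ∧ ((¬(2*data[4] + v = -1)) → (2*store(data, 2, 2*v - 6)[v] < 0 ∧ store(data, 2, 2*v - 6)[v + 2] > v))
  WP_4: (2*data[4] + v = -1 → ((¬(e = -14)) ∧ (2*data[4] + v = -1 → ((¬(e = -14)) ∧ (2*data[4] + v = -1 → ((¬(e = -14)) ∧ (2*data[4] + v = -1 → ((¬(e = -14)) ∧ (¬(2*data[4] + v = -1)) ∧ 2*store(data, 2, 2*v - 6)[v] < 0 ∧ store(data, 2, 2*v - 6)[v + 2] > v)) ∧ ((¬(2*data[4] + v = -1)) → (2*store(data, 2, 2*v - 6)[v] < 0 ∧ store(data, 2, 2*v - 6)[v + 2] > v)))) ∧ ((¬(2*data[4] + v = -1)) → (2*store(data, 2, 2*v - 6)[v] < 0 ∧ store(data, 2, 2*v - 6)[v + 2] > v)))) ∧ ((¬(2*data[4] + v = -1)) → (2*store(data, 2, 2*v - 6)[v] < 0 ∧ store(data, 2, 2*v - 6)[v + 2] > v)))) ∧ ((¬(2*data[4] + v = -1)) → (2*store(data, 2, 2*v - 6)[v] < 0 ∧ store(data, 2, 2*v - 6)[v + 2] > v))
So before the loop: (2*data[4] + v = -1 → ((¬(e = -14)) ∧ (2*data[4] + v = -1 → ((¬(e = -14)) ∧ (2*data[4] + v = -1 → ((¬(e = -14)) ∧ (2*data[4] + v = -1 → ((¬(e = -14)) ∧ (¬(2*data[4] + v = -1)) ∧ 2*store(data, 2, 2*v - 6)[v] < 0 ∧ store(data, 2, 2*v - 6)[v + 2] > v)) ∧ ((¬(2*data[4] + v = -1)) → (2*store(data, 2, 2*v - 6)[v] < 0 ∧ store(data, 2, 2*v - 6)[v + 2] > v)))) ∧ ((¬(2*data[4] + v = -1)) → (2*store(data, 2, 2*v - 6)[v] < 0 ∧ store(data, 2, 2*v - 6)[v + 2] > v)))) ∧ ((¬(2*data[4] + v = -1)) → (2*store(data, 2, 2*v - 6)[v] < 0 ∧ store(data, 2, 2*v - 6)[v + 2] > v)))) ∧ ((¬(2*data[4] + v = -1)) → (2*store(data, 2, 2*v - 6)[v] < 0 ∧ store(data, 2, 2*v - 6)[v + 2] > v))
The weakest precondition is (2*data[4] + v = -1 → ((¬(e = -14)) ∧ (2*data[4] + v = -1 → ((¬(e = -14)) ∧ (2*data[4] + v = -1 → ((¬(e = -14)) ∧ (2*data[4] + v = -1 → ((¬(e = -14)) ∧ (¬(2*data[4] + v = -1)) ∧ 2*store(data, 2, 2*v - 6)[v] < 0 ∧ store(data, 2, 2*v - 6)[v + 2] > v)) ∧ ((¬(2*data[4] + v = -1)) → (2*store(data, 2, 2*v - 6)[v] < 0 ∧ store(data, 2, 2*v - 6)[v + 2] > v)))) ∧ ((¬(2*data[4] + v = -1)) → (2*store(data, 2, 2*v - 6)[v] < 0 ∧ store(data, 2, 2*v - 6)[v + 2] > v)))) ∧ ((¬(2*data[4] + v = -1)) → (2*store(data, 2, 2*v - 6)[v] < 0 ∧ store(data, 2, 2*v - 6)[v + 2] > v)))) ∧ ((¬(2*data[4] + v = -1)) → (2*store(data, 2, 2*v - 6)[v] < 0 ∧ store(data, 2, 2*v - 6)[v + 2] > v)).
Check whether (2*data[4] = 0 → ((¬(e = -14)) ∧ (2*data[4] = 0 → ((¬(e = -14)) ∧ (2*data[4] = 0 → ((¬(e = -14)) ∧ (2*data[4] = 0 → ((¬(e = -14)) ∧ (¬(2*data[4] = 0)) ∧ 2*data[-1] < 0 ∧ data[1] > -1)) ∧ ((¬(2*data[4] = 0)) → (2*data[-1] < 0 ∧ data[1] > -1)))) ∧ ((¬(2*data[4] = 0)) → (2*data[-1] < 0 ∧ data[1] > -1)))) ∧ ((¬(2*data[4] = 0)) → (2*data[-1] < 0 ∧ data[1] > -1)))) ∧ ((¬(2*data[4] = 0)) → (2*data[-1] < 0 ∧ data[1] > -1)) ∧ v = -1 implies it.
Every state satisfying the precondition satisfies the weakest precondition: the implication holds.
Answer: valid


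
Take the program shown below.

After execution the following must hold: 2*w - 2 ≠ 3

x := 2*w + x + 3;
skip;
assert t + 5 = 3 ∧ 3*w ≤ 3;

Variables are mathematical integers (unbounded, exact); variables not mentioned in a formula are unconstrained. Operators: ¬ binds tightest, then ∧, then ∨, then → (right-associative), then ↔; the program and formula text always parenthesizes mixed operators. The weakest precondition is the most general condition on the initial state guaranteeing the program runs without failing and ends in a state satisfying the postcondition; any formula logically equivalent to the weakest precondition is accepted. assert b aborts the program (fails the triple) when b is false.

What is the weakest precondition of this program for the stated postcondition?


Working backward. After the program, the postcondition 2*w - 2 ≠ 3 must hold; in canonical form it is 2*w ≠ 5.
Before assert t + 5 = 3 ∧ 3*w ≤ 3: t = -2 ∧ 3*w ≤ 3 ∧ 2*w ≠ 5
Before skip: t = -2 ∧ 3*w ≤ 3 ∧ 2*w ≠ 5
Before x := 2*w + x + 3: t = -2 ∧ 3*w ≤ 3 ∧ 2*w ≠ 5
Answer: WP = t = -2 ∧ 3*w ≤ 3 ∧ 2*w ≠ 5


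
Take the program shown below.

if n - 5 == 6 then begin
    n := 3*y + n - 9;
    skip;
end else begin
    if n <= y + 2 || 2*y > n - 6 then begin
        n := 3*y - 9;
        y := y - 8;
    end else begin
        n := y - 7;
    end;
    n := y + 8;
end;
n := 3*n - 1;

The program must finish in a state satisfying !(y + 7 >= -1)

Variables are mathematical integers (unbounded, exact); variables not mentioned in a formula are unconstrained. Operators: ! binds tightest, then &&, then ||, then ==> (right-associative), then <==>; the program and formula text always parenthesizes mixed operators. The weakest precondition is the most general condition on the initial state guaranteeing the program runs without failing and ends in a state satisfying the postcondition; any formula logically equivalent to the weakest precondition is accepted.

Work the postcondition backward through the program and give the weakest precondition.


Working backward. After the program, the postcondition !(y + 7 >= -1) must hold; in canonical form it is !(y >= -8).
Before n := 3*n - 1: !(y >= -8)
Then branch requires !(y >= -8); else branch requires ((n <= y + 2 || 2*y > n - 6) ==> (!(y >= 0))) && ((!(n <= y + 2 || 2*y > n - 6)) ==> (!(y >= -8))).
Before the if: (n == 11 ==> (!(y >= -8))) && ((!(n == 11)) ==> (((n <= y + 2 || 2*y > n - 6) ==> (!(y >= 0))) && ((!(n <= y + 2 || 2*y > n - 6)) ==> (!(y >= -8)))))
Answer: WP = (n == 11 ==> (!(y >= -8))) && ((!(n == 11)) ==> (((n <= y + 2 || 2*y > n - 6) ==> (!(y >= 0))) && ((!(n <= y + 2 || 2*y > n - 6)) ==> (!(y >= -8)))))


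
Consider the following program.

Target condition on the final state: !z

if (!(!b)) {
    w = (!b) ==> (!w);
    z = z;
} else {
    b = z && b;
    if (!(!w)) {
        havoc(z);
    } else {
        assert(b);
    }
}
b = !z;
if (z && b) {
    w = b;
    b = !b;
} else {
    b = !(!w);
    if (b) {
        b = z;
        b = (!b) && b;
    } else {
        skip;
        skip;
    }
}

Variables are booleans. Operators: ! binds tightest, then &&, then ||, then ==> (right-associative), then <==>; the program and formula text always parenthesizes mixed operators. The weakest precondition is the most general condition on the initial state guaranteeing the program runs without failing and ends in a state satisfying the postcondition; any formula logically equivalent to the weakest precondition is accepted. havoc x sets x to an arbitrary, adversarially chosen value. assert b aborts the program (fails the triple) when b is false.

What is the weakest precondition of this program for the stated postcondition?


Working backward. After the program, !z must hold.
Then branch requires !z; else branch requires (w ==> (!z)) && ((!w) ==> (!z)).
Before the if: ((z && b) ==> (!z)) && ((!(z && b)) ==> ((w ==> (!z)) && ((!w) ==> (!z))))
Before b := !z: (w ==> (!z)) && ((!w) ==> (!z))
Then branch requires (((!b) ==> (!w)) ==> (!z)) && ((!((!b) ==> (!w))) ==> (!z)); else branch requires (!w) && ((!w) ==> (z && b && (w ==> (!z)) && ((!w) ==> (!z)))).
Before the if: (b ==> ((((!b) ==> (!w)) ==> (!z)) && ((!((!b) ==> (!w))) ==> (!z)))) && ((!b) ==> ((!w) && ((!w) ==> (z && b && (w ==> (!z)) && ((!w) ==> (!z))))))
Answer: WP = (b ==> ((((!b) ==> (!w)) ==> (!z)) && ((!((!b) ==> (!w))) ==> (!z)))) && ((!b) ==> ((!w) && ((!w) ==> (z && b && (w ==> (!z)) && ((!w) ==> (!z))))))


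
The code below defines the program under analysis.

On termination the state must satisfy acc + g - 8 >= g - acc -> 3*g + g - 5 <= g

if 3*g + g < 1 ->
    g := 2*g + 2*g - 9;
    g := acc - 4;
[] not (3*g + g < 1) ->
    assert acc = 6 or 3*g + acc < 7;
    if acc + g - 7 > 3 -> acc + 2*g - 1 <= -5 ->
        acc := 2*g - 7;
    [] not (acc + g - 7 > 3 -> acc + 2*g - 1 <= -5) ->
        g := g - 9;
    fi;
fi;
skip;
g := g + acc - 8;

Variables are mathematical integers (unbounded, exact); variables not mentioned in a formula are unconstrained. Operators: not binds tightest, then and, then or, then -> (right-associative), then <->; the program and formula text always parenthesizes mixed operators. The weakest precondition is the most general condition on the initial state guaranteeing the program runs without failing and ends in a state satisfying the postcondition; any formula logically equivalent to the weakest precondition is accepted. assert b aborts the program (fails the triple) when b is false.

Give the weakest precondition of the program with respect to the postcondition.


Working backward. After the program, the postcondition acc + g - 8 >= g - acc -> 3*g + g - 5 <= g must hold; in canonical form it is 2*acc >= 8 -> 3*g <= 5.
Before g := g + acc - 8: 2*acc >= 8 -> 3*acc + 3*g <= 29
Before skip: 2*acc >= 8 -> 3*acc + 3*g <= 29
Then branch requires 2*acc >= 8 -> 6*acc <= 41; else branch requires (acc = 6 or acc + 3*g < 7) and ((acc + g > 10 -> acc + 2*g <= -4) -> (4*g >= 22 -> 9*g <= 50)) and ((not (acc + g > 10 -> acc + 2*g <= -4)) -> (2*acc >= 8 -> 3*acc + 3*g <= 56)).
Before the if: (4*g < 1 -> (2*acc >= 8 -> 6*acc <= 41)) and ((not (4*g < 1)) -> ((acc = 6 or acc + 3*g < 7) and ((acc + g > 10 -> acc + 2*g <= -4) -> (4*g >= 22 -> 9*g <= 50)) and ((not (acc + g > 10 -> acc + 2*g <= -4)) -> (2*acc >= 8 -> 3*acc + 3*g <= 56))))
Answer: WP = (4*g < 1 -> (2*acc >= 8 -> 6*acc <= 41)) and ((not (4*g < 1)) -> ((acc = 6 or acc + 3*g < 7) and ((acc + g > 10 -> acc + 2*g <= -4) -> (4*g >= 22 -> 9*g <= 50)) and ((not (acc + g > 10 -> acc + 2*g <= -4)) -> (2*acc >= 8 -> 3*acc + 3*g <= 56))))


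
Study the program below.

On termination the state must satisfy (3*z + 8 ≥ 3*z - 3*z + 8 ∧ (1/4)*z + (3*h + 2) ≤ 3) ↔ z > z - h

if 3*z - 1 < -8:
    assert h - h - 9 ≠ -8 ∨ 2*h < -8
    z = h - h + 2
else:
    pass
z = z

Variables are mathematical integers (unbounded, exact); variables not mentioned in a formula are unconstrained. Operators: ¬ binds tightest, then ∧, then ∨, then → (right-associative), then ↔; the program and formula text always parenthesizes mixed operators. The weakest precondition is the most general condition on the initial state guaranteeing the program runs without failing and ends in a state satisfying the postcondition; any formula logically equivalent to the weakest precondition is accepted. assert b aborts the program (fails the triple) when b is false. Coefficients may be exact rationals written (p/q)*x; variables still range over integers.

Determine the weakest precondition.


Working backward. After the program, the postcondition (3*z + 8 ≥ 3*z - 3*z + 8 ∧ (1/4)*z + (3*h + 2) ≤ 3) ↔ z > z - h must hold; in canonical form it is (3*z ≥ 0 ∧ 3*h + (1/4)*z ≤ 1) ↔ h > 0.
Before z := z: (3*z ≥ 0 ∧ 3*h + (1/4)*z ≤ 1) ↔ h > 0
Then branch requires 3*h ≤ 1/2 ↔ h > 0; else branch requires (3*z ≥ 0 ∧ 3*h + (1/4)*z ≤ 1) ↔ h > 0.
Before the if: (3*z < -7 → (3*h ≤ 1/2 ↔ h > 0)) ∧ ((¬(3*z < -7)) → ((3*z ≥ 0 ∧ 3*h + (1/4)*z ≤ 1) ↔ h > 0))
Answer: WP = (3*z < -7 → (3*h ≤ 1/2 ↔ h > 0)) ∧ ((¬(3*z < -7)) → ((3*z ≥ 0 ∧ 3*h + (1/4)*z ≤ 1) ↔ h > 0))


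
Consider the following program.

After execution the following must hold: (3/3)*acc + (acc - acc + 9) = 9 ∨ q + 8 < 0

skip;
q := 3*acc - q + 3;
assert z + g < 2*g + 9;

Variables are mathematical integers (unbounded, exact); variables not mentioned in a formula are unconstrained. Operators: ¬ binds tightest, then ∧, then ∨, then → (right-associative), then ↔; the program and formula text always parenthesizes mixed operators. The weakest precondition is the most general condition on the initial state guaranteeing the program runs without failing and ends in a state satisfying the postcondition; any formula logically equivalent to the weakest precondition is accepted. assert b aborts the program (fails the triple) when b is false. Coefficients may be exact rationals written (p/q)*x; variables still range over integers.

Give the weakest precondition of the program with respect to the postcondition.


Working backward. After the program, the postcondition (3/3)*acc + (acc - acc + 9) = 9 ∨ q + 8 < 0 must hold; in canonical form it is acc = 0 ∨ q < -8.
Before assert z + g < 2*g + 9: z < g + 9 ∧ (acc = 0 ∨ q < -8)
Before q := 3*acc - q + 3: z < g + 9 ∧ (acc = 0 ∨ 3*acc < q - 11)
Before skip: z < g + 9 ∧ (acc = 0 ∨ 3*acc < q - 11)
Answer: WP = z < g + 9 ∧ (acc = 0 ∨ 3*acc < q - 11)


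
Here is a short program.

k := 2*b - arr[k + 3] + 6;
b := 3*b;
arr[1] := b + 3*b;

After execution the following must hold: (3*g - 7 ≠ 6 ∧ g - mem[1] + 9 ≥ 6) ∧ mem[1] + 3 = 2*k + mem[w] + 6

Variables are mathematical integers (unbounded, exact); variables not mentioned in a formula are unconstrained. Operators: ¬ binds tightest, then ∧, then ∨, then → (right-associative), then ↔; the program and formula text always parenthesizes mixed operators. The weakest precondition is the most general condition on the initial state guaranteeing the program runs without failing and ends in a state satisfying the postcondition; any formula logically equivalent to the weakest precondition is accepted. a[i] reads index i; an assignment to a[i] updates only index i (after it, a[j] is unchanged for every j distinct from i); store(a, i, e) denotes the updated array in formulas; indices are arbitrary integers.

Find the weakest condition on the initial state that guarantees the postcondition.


Working backward. After the program, the postcondition (3*g - 7 ≠ 6 ∧ g - mem[1] + 9 ≥ 6) ∧ mem[1] + 3 = 2*k + mem[w] + 6 must hold; in canonical form it is 3*g ≠ 13 ∧ g ≥ mem[1] - 3 ∧ mem[1] = mem[w] + 2*k + 3.
Before arr[1] := b + 3*b: 3*g ≠ 13 ∧ g ≥ mem[1] - 3 ∧ mem[1] = mem[w] + 2*k + 3
Before b := 3*b: 3*g ≠ 13 ∧ g ≥ mem[1] - 3 ∧ mem[1] = mem[w] + 2*k + 3
Before k := 2*b - arr[k + 3] + 6: 3*g ≠ 13 ∧ g ≥ mem[1] - 3 ∧ 2*arr[k + 3] + mem[1] = mem[w] + 4*b + 15
Answer: WP = 3*g ≠ 13 ∧ g ≥ mem[1] - 3 ∧ 2*arr[k + 3] + mem[1] = mem[w] + 4*b + 15


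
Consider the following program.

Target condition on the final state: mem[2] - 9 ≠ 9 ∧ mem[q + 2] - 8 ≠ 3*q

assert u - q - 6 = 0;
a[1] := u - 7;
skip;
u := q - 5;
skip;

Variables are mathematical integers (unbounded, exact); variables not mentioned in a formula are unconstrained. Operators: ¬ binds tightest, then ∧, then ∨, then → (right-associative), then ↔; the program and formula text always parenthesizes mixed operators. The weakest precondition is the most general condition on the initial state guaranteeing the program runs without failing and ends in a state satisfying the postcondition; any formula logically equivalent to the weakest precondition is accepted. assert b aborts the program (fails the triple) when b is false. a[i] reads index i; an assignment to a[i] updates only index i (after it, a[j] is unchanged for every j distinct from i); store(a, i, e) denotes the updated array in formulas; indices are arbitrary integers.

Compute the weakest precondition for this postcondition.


Working backward. After the program, the postcondition mem[2] - 9 ≠ 9 ∧ mem[q + 2] - 8 ≠ 3*q must hold; in canonical form it is mem[2] ≠ 18 ∧ mem[q + 2] ≠ 3*q + 8.
Before skip: mem[2] ≠ 18 ∧ mem[q + 2] ≠ 3*q + 8
Before u := q - 5: mem[2] ≠ 18 ∧ mem[q + 2] ≠ 3*q + 8
Before skip: mem[2] ≠ 18 ∧ mem[q + 2] ≠ 3*q + 8
Before a[1] := u - 7: mem[2] ≠ 18 ∧ mem[q + 2] ≠ 3*q + 8
Before assert u - q - 6 = 0: u = q + 6 ∧ mem[2] ≠ 18 ∧ mem[q + 2] ≠ 3*q + 8
Answer: WP = u = q + 6 ∧ mem[2] ≠ 18 ∧ mem[q + 2] ≠ 3*q + 8


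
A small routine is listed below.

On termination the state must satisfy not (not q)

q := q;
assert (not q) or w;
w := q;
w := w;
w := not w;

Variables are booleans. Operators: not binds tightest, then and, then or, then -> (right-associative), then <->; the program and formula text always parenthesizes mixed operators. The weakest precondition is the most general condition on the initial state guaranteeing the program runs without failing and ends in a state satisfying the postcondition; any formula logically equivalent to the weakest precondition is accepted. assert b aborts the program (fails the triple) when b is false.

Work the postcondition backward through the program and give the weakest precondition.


Working backward. After the program, the postcondition not (not q) must hold; in canonical form it is q.
Before w := not w: q
Before w := w: q
Before w := q: q
Before assert (not q) or w: ((not q) or w) and q
Before q := q: ((not q) or w) and q
Answer: WP = ((not q) or w) and q


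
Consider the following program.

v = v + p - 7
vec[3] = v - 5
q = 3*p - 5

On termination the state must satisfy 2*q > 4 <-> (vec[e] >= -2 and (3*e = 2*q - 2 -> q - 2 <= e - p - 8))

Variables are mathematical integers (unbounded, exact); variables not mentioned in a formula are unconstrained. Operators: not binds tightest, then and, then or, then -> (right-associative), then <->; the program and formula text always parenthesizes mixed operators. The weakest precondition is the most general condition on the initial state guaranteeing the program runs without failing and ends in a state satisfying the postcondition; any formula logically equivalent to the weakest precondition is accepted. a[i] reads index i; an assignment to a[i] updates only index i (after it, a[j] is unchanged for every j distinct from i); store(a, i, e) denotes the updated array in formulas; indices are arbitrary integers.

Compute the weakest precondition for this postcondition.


Working backward. After the program, the postcondition 2*q > 4 <-> (vec[e] >= -2 and (3*e = 2*q - 2 -> q - 2 <= e - p - 8)) must hold; in canonical form it is 2*q > 4 <-> (vec[e] >= -2 and (3*e = 2*q - 2 -> p + q <= e - 6)).
Before q := 3*p - 5: 6*p > 14 <-> (vec[e] >= -2 and (3*e = 6*p - 12 -> 4*p <= e - 1))
Before vec[3] := v - 5: 6*p > 14 <-> (store(vec, 3, v - 5)[e] >= -2 and (3*e = 6*p - 12 -> 4*p <= e - 1))
Before v := v + p - 7: 6*p > 14 <-> (store(vec, 3, p + v - 12)[e] >= -2 and (3*e = 6*p - 12 -> 4*p <= e - 1))
Answer: WP = 6*p > 14 <-> (store(vec, 3, p + v - 12)[e] >= -2 and (3*e = 6*p - 12 -> 4*p <= e - 1))


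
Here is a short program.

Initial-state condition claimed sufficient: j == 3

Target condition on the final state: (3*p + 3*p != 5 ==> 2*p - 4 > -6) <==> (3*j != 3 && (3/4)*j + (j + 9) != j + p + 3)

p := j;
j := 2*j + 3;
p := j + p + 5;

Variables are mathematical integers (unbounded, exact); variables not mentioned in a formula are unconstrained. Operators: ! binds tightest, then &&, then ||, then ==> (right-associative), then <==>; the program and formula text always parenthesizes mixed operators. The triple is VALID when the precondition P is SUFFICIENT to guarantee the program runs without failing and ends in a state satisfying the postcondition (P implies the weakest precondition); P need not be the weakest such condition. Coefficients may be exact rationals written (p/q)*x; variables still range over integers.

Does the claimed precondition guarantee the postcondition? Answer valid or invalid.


Working backward. After the program, the postcondition (3*p + 3*p != 5 ==> 2*p - 4 > -6) <==> (3*j != 3 && (3/4)*j + (j + 9) != j + p + 3) must hold; in canonical form it is (6*p != 5 ==> 2*p > -2) <==> (3*j != 3 && (3/4)*j != p - 6).
Before p := j + p + 5: (6*j + 6*p != -25 ==> 2*j + 2*p > -12) <==> (3*j != 3 && (1/4)*j + p != 1)
Before j := 2*j + 3: (12*j + 6*p != -43 ==> 4*j + 2*p > -18) <==> (6*j != -6 && (1/2)*j + p != 1/4)
Before p := j: (18*j != -43 ==> 6*j > -18) <==> (6*j != -6 && (3/2)*j != 1/4)
The weakest precondition is (18*j != -43 ==> 6*j > -18) <==> (6*j != -6 && (3/2)*j != 1/4).
Check whether j == 3 implies it.
Every state satisfying the precondition satisfies the weakest precondition: the implication holds.
Answer: valid
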